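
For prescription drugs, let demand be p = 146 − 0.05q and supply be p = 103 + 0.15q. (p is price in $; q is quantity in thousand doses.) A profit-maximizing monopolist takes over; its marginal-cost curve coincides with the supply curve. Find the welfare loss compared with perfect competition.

Competitive equilibrium: 146 − 0.05q = 103 + 0.15q → q* = 215, p* = 135.25.
Marginal revenue: MR = 146 − 0.1q. Set MR = MC: 146 − 0.1q = 103 + 0.15q → q_m = 172.
Price p_m = 146 − 0.05·172 = 137.4; MC(q_m) = 103 + 0.15·172 = 128.8.
Competitive q* = 215, so Δq = 43; wedge = 137.4 − 128.8 = 8.6.
Deadweight loss = ½ × 43 × 8.6 = $184.90 thousand.

$184.90 thousand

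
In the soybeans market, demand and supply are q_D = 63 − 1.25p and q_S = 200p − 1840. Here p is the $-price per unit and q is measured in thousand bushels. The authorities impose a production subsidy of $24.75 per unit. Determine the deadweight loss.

$380.47 thousand

In inverse form: demand p = 50.4 − 0.8q, supply p = 9.2 + 0.005q.
Competitive equilibrium: 50.4 − 0.8q = 9.2 + 0.005q → q* = 51.1801, p* = 9.4559.
The subsidy lowers effective supply by 24.75: p = 0.005q − 15.55.
New quantity: 50.4 − 0.8q = 0.005q − 15.55 → q' = 81.9255.
Overproduction Δq = 81.9255 − 51.1801 = 30.7454; wedge = subsidy = 24.75.
Welfare loss = ½ × 30.7454 × 24.75 = $380.47 thousand.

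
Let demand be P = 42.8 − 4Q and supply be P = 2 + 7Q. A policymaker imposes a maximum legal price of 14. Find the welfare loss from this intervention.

21.89

Competitive equilibrium: 42.8 − 4Q = 2 + 7Q → Q* = 3.7091, P* = 27.9636.
At the ceiling P = 14, quantity supplied = (14 − 2)/7 = 1.7143.
Willingness to pay at Q' = 1.7143: 42.8 − 4·1.7143 = 35.9428.
ΔQ = 3.7091 − 1.7143 = 1.9948; wedge = 35.9428 − 14 = 21.9428.
Welfare loss = ½ × 1.9948 × 21.9428 = 21.89.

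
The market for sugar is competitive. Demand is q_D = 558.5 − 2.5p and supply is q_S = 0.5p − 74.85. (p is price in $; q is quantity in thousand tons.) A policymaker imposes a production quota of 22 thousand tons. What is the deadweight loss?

In inverse form: demand p = 223.4 − 0.4q, supply p = 149.7 + 2q.
Competitive equilibrium: 223.4 − 0.4q = 149.7 + 2q → q* = 30.7083, p* = 211.1167.
At q = 22: demand price = 223.4 − 0.4·22 = 214.6; supply price = 149.7 + 2·22 = 193.7.
Δq = 30.7083 − 22 = 8.7083; wedge = 214.6 − 193.7 = 20.9.
The triangle = ½ × 8.7083 × 20.9 = $91 thousand.

$91 thousand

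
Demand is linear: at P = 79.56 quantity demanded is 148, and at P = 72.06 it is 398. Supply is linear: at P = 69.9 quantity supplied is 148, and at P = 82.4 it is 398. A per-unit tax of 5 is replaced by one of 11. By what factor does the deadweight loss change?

Demand slope = (72.06 − 79.56)/(398 − 148) = −0.03, so P = 84 − 0.03Q.
Supply slope = (82.4 − 69.9)/(398 − 148) = 0.05, so P = 62.5 + 0.05Q.
Competitive equilibrium: 84 − 0.03Q = 62.5 + 0.05Q → Q* = 268.75, P* = 75.9375.
For a per-unit tax t: ΔQ = t/0.08, so DWL = ½·t·(t/0.08) = t²/0.16.
At t = 5: DWL = 156.25. At t = 11: DWL = 756.25.
Ratio = (11/5)² = 4.84.

4.84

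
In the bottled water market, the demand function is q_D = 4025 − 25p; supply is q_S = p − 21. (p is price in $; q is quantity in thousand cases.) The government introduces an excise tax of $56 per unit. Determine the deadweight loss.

In inverse form: demand p = 161 − 0.04q, supply p = 21 + q.
Competitive equilibrium: 161 − 0.04q = 21 + q → q* = 134.6154, p* = 155.6154.
With the tax, the buyer price exceeds the seller price by 56: (161 − 0.04q) − (21 + q) = 56 → q' = 80.7692.
Δq = 134.6154 − 80.7692 = 53.8462; the wedge equals the tax, 56.
DWL = ½ × 53.8462 × 56 = $1507.69 thousand.

$1507.69 thousand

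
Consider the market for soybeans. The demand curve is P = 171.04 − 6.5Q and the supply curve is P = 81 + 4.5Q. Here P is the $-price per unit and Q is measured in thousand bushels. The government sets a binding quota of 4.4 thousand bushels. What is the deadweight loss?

$78.81 thousand

Competitive equilibrium: 171.04 − 6.5Q = 81 + 4.5Q → Q* = 8.1855, P* = 117.8345.
At Q = 4.4: demand price = 171.04 − 6.5·4.4 = 142.44; supply price = 81 + 4.5·4.4 = 100.8.
ΔQ = 8.1855 − 4.4 = 3.7855; wedge = 142.44 − 100.8 = 41.64.
Deadweight loss = ½ × 3.7855 × 41.64 = $78.81 thousand.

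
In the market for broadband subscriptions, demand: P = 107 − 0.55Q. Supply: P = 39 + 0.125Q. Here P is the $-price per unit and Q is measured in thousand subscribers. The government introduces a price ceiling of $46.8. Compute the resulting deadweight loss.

$496.13 thousand

Competitive equilibrium: 107 − 0.55Q = 39 + 0.125Q → Q* = 100.7407, P* = 51.5926.
At the ceiling P = 46.8, quantity supplied = (46.8 − 39)/0.125 = 62.4.
Willingness to pay at Q' = 62.4: 107 − 0.55·62.4 = 72.68.
ΔQ = 100.7407 − 62.4 = 38.3407; wedge = 72.68 − 46.8 = 25.88.
Deadweight loss = ½ × 38.3407 × 25.88 = $496.13 thousand.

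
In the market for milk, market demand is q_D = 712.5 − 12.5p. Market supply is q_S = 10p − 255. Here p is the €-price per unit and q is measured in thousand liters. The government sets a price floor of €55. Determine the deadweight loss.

In inverse form: demand p = 57 − 0.08q, supply p = 25.5 + 0.1q.
Competitive equilibrium: 57 − 0.08q = 25.5 + 0.1q → q* = 175, p* = 43.
At the floor p = 55, quantity demanded = (57 − 55)/0.08 = 25.
Sellers' marginal cost at q' = 25: 25.5 + 0.1·25 = 28.
Δq = 175 − 25 = 150; wedge = 55 − 28 = 27.
DWL = ½ × 150 × 27 = €2025 thousand.

€2025 thousand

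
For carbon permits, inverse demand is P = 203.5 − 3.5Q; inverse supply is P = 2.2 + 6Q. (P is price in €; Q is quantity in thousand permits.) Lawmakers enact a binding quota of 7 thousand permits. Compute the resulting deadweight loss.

€956.37 thousand

Competitive equilibrium: 203.5 − 3.5Q = 2.2 + 6Q → Q* = 21.1895, P* = 129.3368.
At Q = 7: demand price = 203.5 − 3.5·7 = 179; supply price = 2.2 + 6·7 = 44.2.
ΔQ = 21.1895 − 7 = 14.1895; wedge = 179 − 44.2 = 134.8.
DWL = ½ × 14.1895 × 134.8 = €956.37 thousand.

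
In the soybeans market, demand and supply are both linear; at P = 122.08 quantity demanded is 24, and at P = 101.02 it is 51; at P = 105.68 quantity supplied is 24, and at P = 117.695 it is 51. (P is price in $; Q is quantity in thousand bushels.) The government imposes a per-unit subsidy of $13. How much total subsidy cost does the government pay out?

Demand slope = (101.02 − 122.08)/(51 − 24) = −0.78, so P = 140.8 − 0.78Q.
Supply slope = (117.695 − 105.68)/(51 − 24) = 0.445, so P = 95 + 0.445Q.
Competitive equilibrium: 140.8 − 0.78Q = 95 + 0.445Q → Q* = 37.3878, P* = 111.6376.
The subsidy lowers effective supply by 13: P = 82 + 0.445Q.
New quantity: 140.8 − 0.78Q = 82 + 0.445Q → Q' = 48.
Total subsidy cost = 13 × 48 = $624 thousand.

$624 thousand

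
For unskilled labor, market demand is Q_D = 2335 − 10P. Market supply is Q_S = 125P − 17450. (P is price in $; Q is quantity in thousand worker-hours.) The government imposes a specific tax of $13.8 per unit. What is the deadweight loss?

In inverse form: demand P = 233.5 − 0.1Q, supply P = 139.6 + 0.008Q.
Competitive equilibrium: 233.5 − 0.1Q = 139.6 + 0.008Q → Q* = 869.4444, P* = 146.5556.
With the tax, the buyer price exceeds the seller price by 13.8: (233.5 − 0.1Q) − (139.6 + 0.008Q) = 13.8 → Q' = 741.6667.
ΔQ = 869.4444 − 741.6667 = 127.7777; the wedge equals the tax, 13.8.
The triangle = ½ × 127.7777 × 13.8 = $881.67 thousand.

$881.67 thousand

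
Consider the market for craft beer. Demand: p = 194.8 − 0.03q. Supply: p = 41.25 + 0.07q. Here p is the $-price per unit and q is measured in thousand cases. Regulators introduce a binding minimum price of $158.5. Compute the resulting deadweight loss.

$5297.51 thousand

Competitive equilibrium: 194.8 − 0.03q = 41.25 + 0.07q → q* = 1535.5, p* = 148.735.
At the floor p = 158.5, quantity demanded = (194.8 − 158.5)/0.03 = 1210.
Sellers' marginal cost at q' = 1210: 41.25 + 0.07·1210 = 125.95.
Δq = 1535.5 − 1210 = 325.5; wedge = 158.5 − 125.95 = 32.55.
Deadweight loss = ½ × 325.5 × 32.55 = $5297.51 thousand.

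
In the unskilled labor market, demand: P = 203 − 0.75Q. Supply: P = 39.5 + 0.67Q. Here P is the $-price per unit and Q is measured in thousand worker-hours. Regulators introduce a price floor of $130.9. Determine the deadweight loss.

$256.51 thousand

Competitive equilibrium: 203 − 0.75Q = 39.5 + 0.67Q → Q* = 115.1408, P* = 116.6444.
At the floor P = 130.9, quantity demanded = (203 − 130.9)/0.75 = 96.1333.
Sellers' marginal cost at Q' = 96.1333: 39.5 + 0.67·96.1333 = 103.9093.
ΔQ = 115.1408 − 96.1333 = 19.0075; wedge = 130.9 − 103.9093 = 26.9907.
The triangle = ½ × 19.0075 × 26.9907 = $256.51 thousand.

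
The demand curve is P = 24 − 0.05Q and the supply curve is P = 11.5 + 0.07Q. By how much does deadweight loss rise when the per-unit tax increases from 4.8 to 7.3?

126.04

Competitive equilibrium: 24 − 0.05Q = 11.5 + 0.07Q → Q* = 104.1667, P* = 18.7917.
For a per-unit tax t: ΔQ = t/0.12, so DWL = ½·t·(t/0.12) = t²/0.24.
At t = 4.8: DWL = 96. At t = 7.3: DWL = 222.042.
Increase = 222.042 − 96 = 126.04.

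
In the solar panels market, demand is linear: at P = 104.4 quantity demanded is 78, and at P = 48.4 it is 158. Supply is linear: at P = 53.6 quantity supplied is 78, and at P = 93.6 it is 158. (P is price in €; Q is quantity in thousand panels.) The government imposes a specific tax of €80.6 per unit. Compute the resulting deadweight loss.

€2706.82 thousand

Demand slope = (48.4 − 104.4)/(158 − 78) = −0.7, so P = 159 − 0.7Q.
Supply slope = (93.6 − 53.6)/(158 − 78) = 0.5, so P = 14.6 + 0.5Q.
Competitive equilibrium: 159 − 0.7Q = 14.6 + 0.5Q → Q* = 120.33333, P* = 74.76667.
With the tax, the buyer price exceeds the seller price by 80.6: (159 − 0.7Q) − (14.6 + 0.5Q) = 80.6 → Q' = 53.16667.
ΔQ = 120.33333 − 53.16667 = 67.16666; the wedge equals the tax, 80.6.
DWL = ½ × 67.16666 × 80.6 = €2706.82 thousand.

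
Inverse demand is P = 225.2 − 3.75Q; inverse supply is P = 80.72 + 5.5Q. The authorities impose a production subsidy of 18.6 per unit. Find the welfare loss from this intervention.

18.70

Competitive equilibrium: 225.2 − 3.75Q = 80.72 + 5.5Q → Q* = 15.6195, P* = 166.627.
The subsidy lowers effective supply by 18.6: P = 62.12 + 5.5Q.
New quantity: 225.2 − 3.75Q = 62.12 + 5.5Q → Q' = 17.6303.
Overproduction ΔQ = 17.6303 − 15.6195 = 2.0108; wedge = subsidy = 18.6.
Welfare loss = ½ × 2.0108 × 18.6 = 18.70.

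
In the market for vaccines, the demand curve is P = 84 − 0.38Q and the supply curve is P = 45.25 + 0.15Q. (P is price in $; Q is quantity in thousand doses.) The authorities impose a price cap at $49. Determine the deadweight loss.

Competitive equilibrium: 84 − 0.38Q = 45.25 + 0.15Q → Q* = 73.1132, P* = 56.217.
At the ceiling P = 49, quantity supplied = (49 − 45.25)/0.15 = 25.
Willingness to pay at Q' = 25: 84 − 0.38·25 = 74.5.
ΔQ = 73.1132 − 25 = 48.1132; wedge = 74.5 − 49 = 25.5.
Welfare loss = ½ × 48.1132 × 25.5 = $613.44 thousand.

$613.44 thousand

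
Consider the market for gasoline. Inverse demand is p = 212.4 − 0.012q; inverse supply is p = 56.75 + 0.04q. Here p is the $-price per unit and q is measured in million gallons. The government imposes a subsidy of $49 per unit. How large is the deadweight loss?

Competitive equilibrium: 212.4 − 0.012q = 56.75 + 0.04q → q* = 2993.2692, p* = 176.4808.
The subsidy lowers effective supply by 49: p = 7.75 + 0.04q.
New quantity: 212.4 − 0.012q = 7.75 + 0.04q → q' = 3935.5769.
Overproduction Δq = 3935.5769 − 2993.2692 = 942.3077; wedge = subsidy = 49.
The triangle = ½ × 942.3077 × 49 = $23086.54 million.

$23086.54 million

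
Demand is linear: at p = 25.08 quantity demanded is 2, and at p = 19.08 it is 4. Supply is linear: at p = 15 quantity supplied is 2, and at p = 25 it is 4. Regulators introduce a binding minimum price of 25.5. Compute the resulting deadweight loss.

7.84

Demand slope = (19.08 − 25.08)/(4 − 2) = −3, so p = 31.08 − 3q.
Supply slope = (25 − 15)/(4 − 2) = 5, so p = 5 + 5q.
Competitive equilibrium: 31.08 − 3q = 5 + 5q → q* = 3.26, p* = 21.3.
At the floor p = 25.5, quantity demanded = (31.08 − 25.5)/3 = 1.86.
Sellers' marginal cost at q' = 1.86: 5 + 5·1.86 = 14.3.
Δq = 3.26 − 1.86 = 1.4; wedge = 25.5 − 14.3 = 11.2.
Welfare loss = ½ × 1.4 × 11.2 = 7.84.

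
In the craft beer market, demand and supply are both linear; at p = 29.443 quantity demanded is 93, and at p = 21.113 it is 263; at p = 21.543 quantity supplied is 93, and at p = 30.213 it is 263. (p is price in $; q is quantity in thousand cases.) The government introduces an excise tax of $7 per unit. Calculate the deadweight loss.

$245 thousand

Demand slope = (21.113 − 29.443)/(263 − 93) = −0.049, so p = 34 − 0.049q.
Supply slope = (30.213 − 21.543)/(263 − 93) = 0.051, so p = 16.8 + 0.051q.
Competitive equilibrium: 34 − 0.049q = 16.8 + 0.051q → q* = 172, p* = 25.572.
With the tax, the buyer price exceeds the seller price by 7: (34 − 0.049q) − (16.8 + 0.051q) = 7 → q' = 102.
Δq = 172 − 102 = 70; the wedge equals the tax, 7.
The triangle = ½ × 70 × 7 = $245 thousand.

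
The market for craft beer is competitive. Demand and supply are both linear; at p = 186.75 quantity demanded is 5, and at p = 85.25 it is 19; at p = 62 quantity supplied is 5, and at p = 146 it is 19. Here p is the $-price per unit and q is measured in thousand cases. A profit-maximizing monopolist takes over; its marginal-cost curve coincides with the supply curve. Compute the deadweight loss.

$172.18 thousand

Demand slope = (85.25 − 186.75)/(19 − 5) = −7.25, so p = 223 − 7.25q.
Supply slope = (146 − 62)/(19 − 5) = 6, so p = 32 + 6q.
Competitive equilibrium: 223 − 7.25q = 32 + 6q → q* = 14.4151, p* = 118.4906.
Marginal revenue: MR = 223 − 14.5q. Set MR = MC: 223 − 14.5q = 32 + 6q → q_m = 9.3171.
Price p_m = 223 − 7.25·9.3171 = 155.451; MC(q_m) = 32 + 6·9.3171 = 87.9026.
Competitive q* = 14.4151, so Δq = 5.098; wedge = 155.451 − 87.9026 = 67.5484.
Welfare loss = ½ × 5.098 × 67.5484 = $172.18 thousand.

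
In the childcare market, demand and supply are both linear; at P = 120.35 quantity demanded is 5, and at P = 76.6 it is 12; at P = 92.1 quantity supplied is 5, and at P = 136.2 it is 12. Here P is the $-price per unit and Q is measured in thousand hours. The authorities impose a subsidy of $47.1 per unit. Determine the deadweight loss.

Demand slope = (76.6 − 120.35)/(12 − 5) = −6.25, so P = 151.6 − 6.25Q.
Supply slope = (136.2 − 92.1)/(12 − 5) = 6.3, so P = 60.6 + 6.3Q.
Competitive equilibrium: 151.6 − 6.25Q = 60.6 + 6.3Q → Q* = 7.251, P* = 106.2813.
The subsidy lowers effective supply by 47.1: P = 13.5 + 6.3Q.
New quantity: 151.6 − 6.25Q = 13.5 + 6.3Q → Q' = 11.004.
Overproduction ΔQ = 11.004 − 7.251 = 3.753; wedge = subsidy = 47.1.
DWL = ½ × 3.753 × 47.1 = $88.38 thousand.

$88.38 thousand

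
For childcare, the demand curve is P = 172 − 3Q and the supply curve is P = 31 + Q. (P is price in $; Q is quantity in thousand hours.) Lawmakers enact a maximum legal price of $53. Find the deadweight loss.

$351.125 thousand

Competitive equilibrium: 172 − 3Q = 31 + Q → Q* = 35.25, P* = 66.25.
At the ceiling P = 53, quantity supplied = (53 − 31)/1 = 22.
Willingness to pay at Q' = 22: 172 − 3·22 = 106.
ΔQ = 35.25 − 22 = 13.25; wedge = 106 − 53 = 53.
Welfare loss = ½ × 13.25 × 53 = $351.125 thousand.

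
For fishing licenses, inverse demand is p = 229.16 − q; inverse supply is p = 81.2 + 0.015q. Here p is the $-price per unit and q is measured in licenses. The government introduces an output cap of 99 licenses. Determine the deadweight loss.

Competitive equilibrium: 229.16 − q = 81.2 + 0.015q → q* = 145.7734, p* = 83.3866.
At q = 99: demand price = 229.16 − 1·99 = 130.16; supply price = 81.2 + 0.015·99 = 82.685.
Δq = 145.7734 − 99 = 46.7734; wedge = 130.16 − 82.685 = 47.475.
DWL = ½ × 46.7734 × 47.475 = $1110.28.

$1110.28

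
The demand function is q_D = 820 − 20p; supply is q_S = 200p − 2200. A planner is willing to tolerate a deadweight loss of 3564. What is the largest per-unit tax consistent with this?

19.8

In inverse form: demand p = 41 − 0.05q, supply p = 11 + 0.005q.
Competitive equilibrium: 41 − 0.05q = 11 + 0.005q → q* = 545.4545, p* = 13.7273.
A tax t gives Δq = t/0.055 and wedge t, so DWL = t²/0.11.
t²/0.11 = 3564 → t² = 392.04 → t = 19.8.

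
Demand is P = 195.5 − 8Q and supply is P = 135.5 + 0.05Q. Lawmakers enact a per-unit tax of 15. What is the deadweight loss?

13.98

Competitive equilibrium: 195.5 − 8Q = 135.5 + 0.05Q → Q* = 7.45342, P* = 135.87267.
With the tax, the buyer price exceeds the seller price by 15: (195.5 − 8Q) − (135.5 + 0.05Q) = 15 → Q' = 5.59006.
ΔQ = 7.45342 − 5.59006 = 1.86336; the wedge equals the tax, 15.
The triangle = ½ × 1.86336 × 15 = 13.98.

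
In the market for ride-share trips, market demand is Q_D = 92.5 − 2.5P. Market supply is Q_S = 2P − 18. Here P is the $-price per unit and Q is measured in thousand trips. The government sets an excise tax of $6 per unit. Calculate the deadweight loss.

In inverse form: demand P = 37 − 0.4Q, supply P = 9 + 0.5Q.
Competitive equilibrium: 37 − 0.4Q = 9 + 0.5Q → Q* = 31.1111, P* = 24.5556.
With the tax, the buyer price exceeds the seller price by 6: (37 − 0.4Q) − (9 + 0.5Q) = 6 → Q' = 24.4444.
ΔQ = 31.1111 − 24.4444 = 6.6667; the wedge equals the tax, 6.
The triangle = ½ × 6.6667 × 6 = $20 thousand.

$20 thousand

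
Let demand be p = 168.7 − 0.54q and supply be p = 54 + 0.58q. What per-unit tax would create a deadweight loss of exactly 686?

39.2

Competitive equilibrium: 168.7 − 0.54q = 54 + 0.58q → q* = 102.4107, p* = 113.3982.
A tax t gives Δq = t/1.12 and wedge t, so DWL = t²/2.24.
t²/2.24 = 686 → t² = 1536.64 → t = 39.2.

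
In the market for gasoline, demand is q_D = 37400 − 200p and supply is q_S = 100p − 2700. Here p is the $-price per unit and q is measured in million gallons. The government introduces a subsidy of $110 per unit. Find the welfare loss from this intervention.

In inverse form: demand p = 187 − 0.005q, supply p = 27 + 0.01q.
Competitive equilibrium: 187 − 0.005q = 27 + 0.01q → q* = 10666.6667, p* = 133.6667.
The subsidy lowers effective supply by 110: p = 0.01q − 83.
New quantity: 187 − 0.005q = 0.01q − 83 → q' = 18000.
Overproduction Δq = 18000 − 10666.6667 = 7333.3333; wedge = subsidy = 110.
Deadweight loss = ½ × 7333.3333 × 110 = $403333.33 million.

$403333.33 million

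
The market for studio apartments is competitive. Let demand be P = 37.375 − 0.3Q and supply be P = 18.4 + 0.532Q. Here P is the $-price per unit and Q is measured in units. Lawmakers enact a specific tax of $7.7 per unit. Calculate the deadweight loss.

$35.63

Competitive equilibrium: 37.375 − 0.3Q = 18.4 + 0.532Q → Q* = 22.8065, P* = 30.5331.
With the tax, the buyer price exceeds the seller price by 7.7: (37.375 − 0.3Q) − (18.4 + 0.532Q) = 7.7 → Q' = 13.5517.
ΔQ = 22.8065 − 13.5517 = 9.2548; the wedge equals the tax, 7.7.
DWL = ½ × 9.2548 × 7.7 = $35.63.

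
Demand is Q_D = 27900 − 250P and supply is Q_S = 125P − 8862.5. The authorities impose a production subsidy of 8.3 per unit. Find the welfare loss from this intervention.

In inverse form: demand P = 111.6 − 0.004Q, supply P = 70.9 + 0.008Q.
Competitive equilibrium: 111.6 − 0.004Q = 70.9 + 0.008Q → Q* = 3391.6667, P* = 98.0333.
The subsidy lowers effective supply by 8.3: P = 62.6 + 0.008Q.
New quantity: 111.6 − 0.004Q = 62.6 + 0.008Q → Q' = 4083.3333.
Overproduction ΔQ = 4083.3333 − 3391.6667 = 691.6666; wedge = subsidy = 8.3.
The triangle = ½ × 691.6666 × 8.3 = 2870.42.

2870.42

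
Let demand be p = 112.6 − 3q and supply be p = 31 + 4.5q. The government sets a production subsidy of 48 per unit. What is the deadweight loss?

153.60

Competitive equilibrium: 112.6 − 3q = 31 + 4.5q → q* = 10.88, p* = 79.96.
The subsidy lowers effective supply by 48: p = 4.5q − 17.
New quantity: 112.6 − 3q = 4.5q − 17 → q' = 17.28.
Overproduction Δq = 17.28 − 10.88 = 6.4; wedge = subsidy = 48.
The triangle = ½ × 6.4 × 48 = 153.60.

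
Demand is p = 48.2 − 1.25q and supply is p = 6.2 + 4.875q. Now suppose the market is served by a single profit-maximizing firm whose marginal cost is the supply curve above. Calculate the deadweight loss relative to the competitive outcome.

4.14

Competitive equilibrium: 48.2 − 1.25q = 6.2 + 4.875q → q* = 6.8571, p* = 39.6286.
Marginal revenue: MR = 48.2 − 2.5q. Set MR = MC: 48.2 − 2.5q = 6.2 + 4.875q → q_m = 5.6949.
Price p_m = 48.2 − 1.25·5.6949 = 41.0814; MC(q_m) = 6.2 + 4.875·5.6949 = 33.9626.
Competitive q* = 6.8571, so Δq = 1.1622; wedge = 41.0814 − 33.9626 = 7.1188.
The triangle = ½ × 1.1622 × 7.1188 = 4.14.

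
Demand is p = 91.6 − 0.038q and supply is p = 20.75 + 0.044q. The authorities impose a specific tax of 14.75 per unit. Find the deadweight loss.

Competitive equilibrium: 91.6 − 0.038q = 20.75 + 0.044q → q* = 864.0244, p* = 58.7671.
With the tax, the buyer price exceeds the seller price by 14.75: (91.6 − 0.038q) − (20.75 + 0.044q) = 14.75 → q' = 684.1463.
Δq = 864.0244 − 684.1463 = 179.8781; the wedge equals the tax, 14.75.
The triangle = ½ × 179.8781 × 14.75 = 1326.60.

1326.60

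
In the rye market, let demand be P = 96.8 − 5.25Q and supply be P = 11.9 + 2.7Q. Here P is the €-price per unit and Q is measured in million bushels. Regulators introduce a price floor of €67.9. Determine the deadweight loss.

€106.43 million

Competitive equilibrium: 96.8 − 5.25Q = 11.9 + 2.7Q → Q* = 10.6792, P* = 40.734.
At the floor P = 67.9, quantity demanded = (96.8 − 67.9)/5.25 = 5.5048.
Sellers' marginal cost at Q' = 5.5048: 11.9 + 2.7·5.5048 = 26.763.
ΔQ = 10.6792 − 5.5048 = 5.1744; wedge = 67.9 − 26.763 = 41.137.
DWL = ½ × 5.1744 × 41.137 = €106.43 million.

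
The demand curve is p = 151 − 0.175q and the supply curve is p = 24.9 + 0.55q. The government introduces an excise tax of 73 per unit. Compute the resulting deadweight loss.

Competitive equilibrium: 151 − 0.175q = 24.9 + 0.55q → q* = 173.931, p* = 120.5621.
With the tax, the buyer price exceeds the seller price by 73: (151 − 0.175q) − (24.9 + 0.55q) = 73 → q' = 73.2414.
Δq = 173.931 − 73.2414 = 100.6896; the wedge equals the tax, 73.
Welfare loss = ½ × 100.6896 × 73 = 3675.17.

3675.17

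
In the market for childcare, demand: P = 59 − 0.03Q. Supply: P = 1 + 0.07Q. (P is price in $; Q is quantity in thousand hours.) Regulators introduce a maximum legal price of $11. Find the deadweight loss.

Competitive equilibrium: 59 − 0.03Q = 1 + 0.07Q → Q* = 580, P* = 41.6.
At the ceiling P = 11, quantity supplied = (11 − 1)/0.07 = 142.85714.
Willingness to pay at Q' = 142.85714: 59 − 0.03·142.85714 = 54.71429.
ΔQ = 580 − 142.85714 = 437.14286; wedge = 54.71429 − 11 = 43.71429.
The triangle = ½ × 437.14286 × 43.71429 = $9554.69 thousand.

$9554.69 thousand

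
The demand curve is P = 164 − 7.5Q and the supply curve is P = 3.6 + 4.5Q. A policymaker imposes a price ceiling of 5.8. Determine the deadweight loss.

Competitive equilibrium: 164 − 7.5Q = 3.6 + 4.5Q → Q* = 13.3667, P* = 63.75.
At the ceiling P = 5.8, quantity supplied = (5.8 − 3.6)/4.5 = 0.4889.
Willingness to pay at Q' = 0.4889: 164 − 7.5·0.4889 = 160.3333.
ΔQ = 13.3667 − 0.4889 = 12.8778; wedge = 160.3333 − 5.8 = 154.5333.
The triangle = ½ × 12.8778 × 154.5333 = 995.02.

995.02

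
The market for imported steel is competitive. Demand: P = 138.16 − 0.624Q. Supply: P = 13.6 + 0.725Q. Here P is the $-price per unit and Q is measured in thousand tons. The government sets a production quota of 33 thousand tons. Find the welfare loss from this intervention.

$2374.68 thousand

Competitive equilibrium: 138.16 − 0.624Q = 13.6 + 0.725Q → Q* = 92.3351, P* = 80.5429.
At Q = 33: demand price = 138.16 − 0.624·33 = 117.568; supply price = 13.6 + 0.725·33 = 37.525.
ΔQ = 92.3351 − 33 = 59.3351; wedge = 117.568 − 37.525 = 80.043.
Welfare loss = ½ × 59.3351 × 80.043 = $2374.68 thousand.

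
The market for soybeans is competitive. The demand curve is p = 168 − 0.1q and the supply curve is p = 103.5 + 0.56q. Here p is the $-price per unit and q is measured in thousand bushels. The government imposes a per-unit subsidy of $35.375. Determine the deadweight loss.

Competitive equilibrium: 168 − 0.1q = 103.5 + 0.56q → q* = 97.7273, p* = 158.2273.
The subsidy lowers effective supply by 35.375: p = 68.125 + 0.56q.
New quantity: 168 − 0.1q = 68.125 + 0.56q → q' = 151.3258.
Overproduction Δq = 151.3258 − 97.7273 = 53.5985; wedge = subsidy = 35.375.
Deadweight loss = ½ × 53.5985 × 35.375 = $948.02 thousand.

$948.02 thousand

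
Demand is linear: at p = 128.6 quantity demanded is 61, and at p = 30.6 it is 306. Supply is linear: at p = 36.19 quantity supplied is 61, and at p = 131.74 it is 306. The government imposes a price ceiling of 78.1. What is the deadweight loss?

Demand slope = (30.6 − 128.6)/(306 − 61) = −0.4, so p = 153 − 0.4q.
Supply slope = (131.74 − 36.19)/(306 − 61) = 0.39, so p = 12.4 + 0.39q.
Competitive equilibrium: 153 − 0.4q = 12.4 + 0.39q → q* = 177.9747, p* = 81.8101.
At the ceiling p = 78.1, quantity supplied = (78.1 − 12.4)/0.39 = 168.4615.
Willingness to pay at q' = 168.4615: 153 − 0.4·168.4615 = 85.6154.
Δq = 177.9747 − 168.4615 = 9.5132; wedge = 85.6154 − 78.1 = 7.5154.
Welfare loss = ½ × 9.5132 × 7.5154 = 35.75.

35.75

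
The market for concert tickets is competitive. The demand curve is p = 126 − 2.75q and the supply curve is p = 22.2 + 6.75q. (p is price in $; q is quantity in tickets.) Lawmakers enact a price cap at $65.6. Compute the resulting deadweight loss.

Competitive equilibrium: 126 − 2.75q = 22.2 + 6.75q → q* = 10.9263, p* = 95.9526.
At the ceiling p = 65.6, quantity supplied = (65.6 − 22.2)/6.75 = 6.4296.
Willingness to pay at q' = 6.4296: 126 − 2.75·6.4296 = 108.3186.
Δq = 10.9263 − 6.4296 = 4.4967; wedge = 108.3186 − 65.6 = 42.7186.
The triangle = ½ × 4.4967 × 42.7186 = $96.05.

$96.05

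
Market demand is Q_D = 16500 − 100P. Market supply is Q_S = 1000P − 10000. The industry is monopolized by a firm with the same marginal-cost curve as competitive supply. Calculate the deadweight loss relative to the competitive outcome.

247629.35

In inverse form: demand P = 165 − 0.01Q, supply P = 10 + 0.001Q.
Competitive equilibrium: 165 − 0.01Q = 10 + 0.001Q → Q* = 14090.9090909, P* = 24.0909091.
Marginal revenue: MR = 165 − 0.02Q. Set MR = MC: 165 − 0.02Q = 10 + 0.001Q → Q_m = 7380.952381.
Price P_m = 165 − 0.01·7380.952381 = 91.1904762; MC(Q_m) = 10 + 0.001·7380.952381 = 17.3809524.
Competitive Q* = 14090.9090909, so ΔQ = 6709.9567099; wedge = 91.1904762 − 17.3809524 = 73.8095238.
Welfare loss = ½ × 6709.9567099 × 73.8095238 = 247629.35.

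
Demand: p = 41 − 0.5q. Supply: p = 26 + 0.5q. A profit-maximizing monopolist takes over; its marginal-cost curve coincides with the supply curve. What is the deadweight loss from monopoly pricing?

Competitive equilibrium: 41 − 0.5q = 26 + 0.5q → q* = 15, p* = 33.5.
Marginal revenue: MR = 41 − q. Set MR = MC: 41 − q = 26 + 0.5q → q_m = 10.
Price p_m = 41 − 0.5·10 = 36; MC(q_m) = 26 + 0.5·10 = 31.
Competitive q* = 15, so Δq = 5; wedge = 36 − 31 = 5.
Welfare loss = ½ × 5 × 5 = 12.50.

12.50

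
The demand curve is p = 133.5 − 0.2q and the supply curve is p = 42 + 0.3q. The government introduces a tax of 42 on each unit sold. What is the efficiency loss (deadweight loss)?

Competitive equilibrium: 133.5 − 0.2q = 42 + 0.3q → q* = 183, p* = 96.9.
With the tax, the buyer price exceeds the seller price by 42: (133.5 − 0.2q) − (42 + 0.3q) = 42 → q' = 99.
Δq = 183 − 99 = 84; the wedge equals the tax, 42.
DWL = ½ × 84 × 42 = 1764.

1764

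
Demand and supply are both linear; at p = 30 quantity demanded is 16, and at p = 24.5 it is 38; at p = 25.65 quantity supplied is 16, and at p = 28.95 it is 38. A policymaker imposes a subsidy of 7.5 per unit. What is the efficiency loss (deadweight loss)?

70.31

Demand slope = (24.5 − 30)/(38 − 16) = −0.25, so p = 34 − 0.25q.
Supply slope = (28.95 − 25.65)/(38 − 16) = 0.15, so p = 23.25 + 0.15q.
Competitive equilibrium: 34 − 0.25q = 23.25 + 0.15q → q* = 26.875, p* = 27.2813.
The subsidy lowers effective supply by 7.5: p = 15.75 + 0.15q.
New quantity: 34 − 0.25q = 15.75 + 0.15q → q' = 45.625.
Overproduction Δq = 45.625 − 26.875 = 18.75; wedge = subsidy = 7.5.
DWL = ½ × 18.75 × 7.5 = 70.31.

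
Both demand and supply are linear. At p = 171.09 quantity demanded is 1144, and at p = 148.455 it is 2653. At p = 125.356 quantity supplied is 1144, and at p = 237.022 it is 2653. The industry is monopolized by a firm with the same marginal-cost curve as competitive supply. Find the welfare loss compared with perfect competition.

Demand slope = (148.455 − 171.09)/(2653 − 1144) = −0.015, so p = 188.25 − 0.015q.
Supply slope = (237.022 − 125.356)/(2653 − 1144) = 0.074, so p = 40.7 + 0.074q.
Competitive equilibrium: 188.25 − 0.015q = 40.7 + 0.074q → q* = 1657.86517, p* = 163.38202.
Marginal revenue: MR = 188.25 − 0.03q. Set MR = MC: 188.25 − 0.03q = 40.7 + 0.074q → q_m = 1418.75.
Price p_m = 188.25 − 0.015·1418.75 = 166.96875; MC(q_m) = 40.7 + 0.074·1418.75 = 145.6875.
Competitive q* = 1657.86517, so Δq = 239.11517; wedge = 166.96875 − 145.6875 = 21.28125.
The triangle = ½ × 239.11517 × 21.28125 = 2544.33.

2544.33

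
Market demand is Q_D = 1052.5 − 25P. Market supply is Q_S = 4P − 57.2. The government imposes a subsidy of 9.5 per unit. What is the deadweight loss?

In inverse form: demand P = 42.1 − 0.04Q, supply P = 14.3 + 0.25Q.
Competitive equilibrium: 42.1 − 0.04Q = 14.3 + 0.25Q → Q* = 95.8621, P* = 38.2655.
The subsidy lowers effective supply by 9.5: P = 4.8 + 0.25Q.
New quantity: 42.1 − 0.04Q = 4.8 + 0.25Q → Q' = 128.6207.
Overproduction ΔQ = 128.6207 − 95.8621 = 32.7586; wedge = subsidy = 9.5.
The triangle = ½ × 32.7586 × 9.5 = 155.60.

155.60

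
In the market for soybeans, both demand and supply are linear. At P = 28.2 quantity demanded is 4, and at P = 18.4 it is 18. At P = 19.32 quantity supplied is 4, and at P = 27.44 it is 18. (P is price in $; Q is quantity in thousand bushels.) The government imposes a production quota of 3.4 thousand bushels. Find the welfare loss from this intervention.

Demand slope = (18.4 − 28.2)/(18 − 4) = −0.7, so P = 31 − 0.7Q.
Supply slope = (27.44 − 19.32)/(18 − 4) = 0.58, so P = 17 + 0.58Q.
Competitive equilibrium: 31 − 0.7Q = 17 + 0.58Q → Q* = 10.9375, P* = 23.3438.
At Q = 3.4: demand price = 31 − 0.7·3.4 = 28.62; supply price = 17 + 0.58·3.4 = 18.972.
ΔQ = 10.9375 − 3.4 = 7.5375; wedge = 28.62 − 18.972 = 9.648.
Deadweight loss = ½ × 7.5375 × 9.648 = $36.36 thousand.

$36.36 thousand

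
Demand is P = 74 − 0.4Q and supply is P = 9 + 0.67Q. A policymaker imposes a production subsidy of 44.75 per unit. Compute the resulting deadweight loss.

Competitive equilibrium: 74 − 0.4Q = 9 + 0.67Q → Q* = 60.7477, P* = 49.7009.
The subsidy lowers effective supply by 44.75: P = 0.67Q − 35.75.
New quantity: 74 − 0.4Q = 0.67Q − 35.75 → Q' = 102.5701.
Overproduction ΔQ = 102.5701 − 60.7477 = 41.8224; wedge = subsidy = 44.75.
The triangle = ½ × 41.8224 × 44.75 = 935.78.

935.78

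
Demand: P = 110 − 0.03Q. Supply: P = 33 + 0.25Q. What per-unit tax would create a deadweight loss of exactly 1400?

Competitive equilibrium: 110 − 0.03Q = 33 + 0.25Q → Q* = 275, P* = 101.75.
A tax t gives ΔQ = t/0.28 and wedge t, so DWL = t²/0.56.
t²/0.56 = 1400 → t² = 784 → t = 28.

28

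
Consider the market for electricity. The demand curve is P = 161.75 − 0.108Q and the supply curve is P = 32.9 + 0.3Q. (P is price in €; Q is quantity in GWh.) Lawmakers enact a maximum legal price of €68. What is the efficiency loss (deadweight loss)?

€8063.09

Competitive equilibrium: 161.75 − 0.108Q = 32.9 + 0.3Q → Q* = 315.8088, P* = 127.6426.
At the ceiling P = 68, quantity supplied = (68 − 32.9)/0.3 = 117.
Willingness to pay at Q' = 117: 161.75 − 0.108·117 = 149.114.
ΔQ = 315.8088 − 117 = 198.8088; wedge = 149.114 − 68 = 81.114.
DWL = ½ × 198.8088 × 81.114 = €8063.09.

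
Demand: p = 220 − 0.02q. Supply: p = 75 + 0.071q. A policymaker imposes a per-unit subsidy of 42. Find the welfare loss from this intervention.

Competitive equilibrium: 220 − 0.02q = 75 + 0.071q → q* = 1593.4066, p* = 188.1319.
The subsidy lowers effective supply by 42: p = 33 + 0.071q.
New quantity: 220 − 0.02q = 33 + 0.071q → q' = 2054.9451.
Overproduction Δq = 2054.9451 − 1593.4066 = 461.5385; wedge = subsidy = 42.
Welfare loss = ½ × 461.5385 × 42 = 9692.31.

9692.31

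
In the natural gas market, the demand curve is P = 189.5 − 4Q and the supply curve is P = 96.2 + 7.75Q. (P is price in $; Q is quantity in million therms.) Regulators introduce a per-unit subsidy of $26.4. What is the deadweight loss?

Competitive equilibrium: 189.5 − 4Q = 96.2 + 7.75Q → Q* = 7.9404, P* = 157.7383.
The subsidy lowers effective supply by 26.4: P = 69.8 + 7.75Q.
New quantity: 189.5 − 4Q = 69.8 + 7.75Q → Q' = 10.1872.
Overproduction ΔQ = 10.1872 − 7.9404 = 2.2468; wedge = subsidy = 26.4.
DWL = ½ × 2.2468 × 26.4 = $29.66 million.

$29.66 million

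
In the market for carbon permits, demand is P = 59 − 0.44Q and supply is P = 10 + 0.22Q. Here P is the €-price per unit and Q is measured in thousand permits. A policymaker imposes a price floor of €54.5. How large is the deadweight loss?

€1352.32 thousand

Competitive equilibrium: 59 − 0.44Q = 10 + 0.22Q → Q* = 74.2424, P* = 26.3333.
At the floor P = 54.5, quantity demanded = (59 − 54.5)/0.44 = 10.2273.
Sellers' marginal cost at Q' = 10.2273: 10 + 0.22·10.2273 = 12.25.
ΔQ = 74.2424 − 10.2273 = 64.0151; wedge = 54.5 − 12.25 = 42.25.
Deadweight loss = ½ × 64.0151 × 42.25 = €1352.32 thousand.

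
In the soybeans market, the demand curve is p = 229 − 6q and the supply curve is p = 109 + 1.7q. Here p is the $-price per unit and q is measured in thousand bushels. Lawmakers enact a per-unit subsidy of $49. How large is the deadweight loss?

Competitive equilibrium: 229 − 6q = 109 + 1.7q → q* = 15.5844, p* = 135.4935.
The subsidy lowers effective supply by 49: p = 60 + 1.7q.
New quantity: 229 − 6q = 60 + 1.7q → q' = 21.9481.
Overproduction Δq = 21.9481 − 15.5844 = 6.3637; wedge = subsidy = 49.
Deadweight loss = ½ × 6.3637 × 49 = $155.91 thousand.

$155.91 thousand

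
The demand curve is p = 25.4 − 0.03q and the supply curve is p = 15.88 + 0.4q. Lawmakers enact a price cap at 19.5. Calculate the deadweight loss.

Competitive equilibrium: 25.4 − 0.03q = 15.88 + 0.4q → q* = 22.1395, p* = 24.7358.
At the ceiling p = 19.5, quantity supplied = (19.5 − 15.88)/0.4 = 9.05.
Willingness to pay at q' = 9.05: 25.4 − 0.03·9.05 = 25.1285.
Δq = 22.1395 − 9.05 = 13.0895; wedge = 25.1285 − 19.5 = 5.6285.
The triangle = ½ × 13.0895 × 5.6285 = 36.84.

36.84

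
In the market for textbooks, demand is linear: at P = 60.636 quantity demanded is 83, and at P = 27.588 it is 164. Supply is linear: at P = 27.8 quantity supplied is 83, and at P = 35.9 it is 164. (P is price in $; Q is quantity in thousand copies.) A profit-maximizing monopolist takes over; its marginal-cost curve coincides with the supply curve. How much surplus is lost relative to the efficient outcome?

Demand slope = (27.588 − 60.636)/(164 − 83) = −0.408, so P = 94.5 − 0.408Q.
Supply slope = (35.9 − 27.8)/(164 − 83) = 0.1, so P = 19.5 + 0.1Q.
Competitive equilibrium: 94.5 − 0.408Q = 19.5 + 0.1Q → Q* = 147.6378, P* = 34.2638.
Marginal revenue: MR = 94.5 − 0.816Q. Set MR = MC: 94.5 − 0.816Q = 19.5 + 0.1Q → Q_m = 81.8777.
Price P_m = 94.5 − 0.408·81.8777 = 61.0939; MC(Q_m) = 19.5 + 0.1·81.8777 = 27.6878.
Competitive Q* = 147.6378, so ΔQ = 65.7601; wedge = 61.0939 − 27.6878 = 33.4061.
DWL = ½ × 65.7601 × 33.4061 = $1098.39 thousand.

$1098.39 thousand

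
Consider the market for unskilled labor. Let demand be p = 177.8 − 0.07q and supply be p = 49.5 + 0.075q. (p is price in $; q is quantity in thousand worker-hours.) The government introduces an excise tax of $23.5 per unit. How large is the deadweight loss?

$1904.31 thousand

Competitive equilibrium: 177.8 − 0.07q = 49.5 + 0.075q → q* = 884.8276, p* = 115.8621.
With the tax, the buyer price exceeds the seller price by 23.5: (177.8 − 0.07q) − (49.5 + 0.075q) = 23.5 → q' = 722.7586.
Δq = 884.8276 − 722.7586 = 162.069; the wedge equals the tax, 23.5.
Deadweight loss = ½ × 162.069 × 23.5 = $1904.31 thousand.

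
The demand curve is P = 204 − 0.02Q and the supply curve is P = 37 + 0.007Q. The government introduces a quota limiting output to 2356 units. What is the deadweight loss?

Competitive equilibrium: 204 − 0.02Q = 37 + 0.007Q → Q* = 6185.1852, P* = 80.2963.
At Q = 2356: demand price = 204 − 0.02·2356 = 156.88; supply price = 37 + 0.007·2356 = 53.492.
ΔQ = 6185.1852 − 2356 = 3829.1852; wedge = 156.88 − 53.492 = 103.388.
Welfare loss = ½ × 3829.1852 × 103.388 = 197945.90.

197945.90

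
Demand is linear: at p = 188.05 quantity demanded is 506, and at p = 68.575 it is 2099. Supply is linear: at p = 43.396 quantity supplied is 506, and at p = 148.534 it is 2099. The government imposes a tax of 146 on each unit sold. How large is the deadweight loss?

Demand slope = (68.575 − 188.05)/(2099 − 506) = −0.075, so p = 226 − 0.075q.
Supply slope = (148.534 − 43.396)/(2099 − 506) = 0.066, so p = 10 + 0.066q.
Competitive equilibrium: 226 − 0.075q = 10 + 0.066q → q* = 1531.9149, p* = 111.1064.
With the tax, the buyer price exceeds the seller price by 146: (226 − 0.075q) − (10 + 0.066q) = 146 → q' = 496.4539.
Δq = 1531.9149 − 496.4539 = 1035.461; the wedge equals the tax, 146.
DWL = ½ × 1035.461 × 146 = 75588.65.

75588.65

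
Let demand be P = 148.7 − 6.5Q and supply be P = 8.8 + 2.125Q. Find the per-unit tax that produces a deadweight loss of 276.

69

Competitive equilibrium: 148.7 − 6.5Q = 8.8 + 2.125Q → Q* = 16.2203, P* = 43.2681.
A tax t gives ΔQ = t/8.625 and wedge t, so DWL = t²/17.25.
t²/17.25 = 276 → t² = 4761 → t = 69.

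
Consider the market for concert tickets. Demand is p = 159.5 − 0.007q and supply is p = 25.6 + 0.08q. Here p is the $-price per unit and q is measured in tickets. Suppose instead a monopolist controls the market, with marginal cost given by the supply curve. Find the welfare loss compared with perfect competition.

$571.42

Competitive equilibrium: 159.5 − 0.007q = 25.6 + 0.08q → q* = 1539.0805, p* = 148.7264.
Marginal revenue: MR = 159.5 − 0.014q. Set MR = MC: 159.5 − 0.014q = 25.6 + 0.08q → q_m = 1424.4681.
Price p_m = 159.5 − 0.007·1424.4681 = 149.5287; MC(q_m) = 25.6 + 0.08·1424.4681 = 139.5574.
Competitive q* = 1539.0805, so Δq = 114.6124; wedge = 149.5287 − 139.5574 = 9.9713.
Welfare loss = ½ × 114.6124 × 9.9713 = $571.42.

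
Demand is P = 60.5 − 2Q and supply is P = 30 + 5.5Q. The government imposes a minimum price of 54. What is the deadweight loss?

2.50

Competitive equilibrium: 60.5 − 2Q = 30 + 5.5Q → Q* = 4.0667, P* = 52.3667.
At the floor P = 54, quantity demanded = (60.5 − 54)/2 = 3.25.
Sellers' marginal cost at Q' = 3.25: 30 + 5.5·3.25 = 47.875.
ΔQ = 4.0667 − 3.25 = 0.8167; wedge = 54 − 47.875 = 6.125.
DWL = ½ × 0.8167 × 6.125 = 2.50.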